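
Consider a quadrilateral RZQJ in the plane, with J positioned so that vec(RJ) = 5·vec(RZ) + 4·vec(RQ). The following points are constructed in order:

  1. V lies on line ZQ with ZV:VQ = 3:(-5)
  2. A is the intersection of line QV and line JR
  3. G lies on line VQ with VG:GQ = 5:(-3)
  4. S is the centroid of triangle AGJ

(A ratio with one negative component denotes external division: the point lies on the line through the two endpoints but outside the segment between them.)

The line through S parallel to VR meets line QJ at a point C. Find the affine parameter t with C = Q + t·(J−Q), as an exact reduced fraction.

t = 131/324

Work in coordinates with R = (0, 0), Z = (1, 0), Q = (0, 1), J = (5, 4).
1. V lies on line ZQ with ZV:VQ = 3:(-5) ⇒ V = (5/2, -3/2)
2. A is the intersection of line QV and line JR ⇒ A = (5/9, 4/9)
3. G lies on line VQ with VG:GQ = 5:(-3) ⇒ G = (-15/4, 19/4)
4. S is the centroid of triangle AGJ ⇒ S = (65/108, 331/108)
through S parallel to VR: direction (-5/2, 3/2); meets QJ at C = (655/324, 239/108)
C = Q + t·(J−Q) with t = 131/324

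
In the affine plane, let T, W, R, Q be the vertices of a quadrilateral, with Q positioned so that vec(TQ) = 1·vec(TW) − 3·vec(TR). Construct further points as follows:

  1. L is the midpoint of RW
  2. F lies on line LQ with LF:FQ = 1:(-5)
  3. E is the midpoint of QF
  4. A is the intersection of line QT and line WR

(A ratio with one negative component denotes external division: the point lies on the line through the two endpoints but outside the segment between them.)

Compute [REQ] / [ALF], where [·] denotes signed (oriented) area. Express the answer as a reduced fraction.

[REQ]:[ALF] = -5/4

Assign T = (0, 0), W = (1, 0), R = (0, 1), Q = (1, -3) — the answer is frame-independent, so this choice is without loss of generality.
1. L is the midpoint of RW ⇒ L = (1/2, 1/2)
2. F lies on line LQ with LF:FQ = 1:(-5) ⇒ F = (3/8, 11/8)
3. E is the midpoint of QF ⇒ E = (11/16, -13/16)
4. A is the intersection of line QT and line WR ⇒ A = (-1/2, 3/2)
2·[REQ] = -15/16, 2·[ALF] = 3/4
[REQ]:[ALF] = -15/16:3/4 = -5/4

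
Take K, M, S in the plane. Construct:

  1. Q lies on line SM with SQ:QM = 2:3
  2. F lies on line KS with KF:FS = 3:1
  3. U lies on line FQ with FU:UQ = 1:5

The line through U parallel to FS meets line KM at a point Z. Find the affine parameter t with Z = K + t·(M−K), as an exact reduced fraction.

t = 1/15

Choose coordinates K = (0, 0), M = (1, 0), S = (0, 1).
1. Q lies on line SM with SQ:QM = 2:3 ⇒ Q = (2/5, 3/5)
2. F lies on line KS with KF:FS = 3:1 ⇒ F = (0, 3/4)
3. U lies on line FQ with FU:UQ = 1:5 ⇒ U = (1/15, 29/40)
through U parallel to FS: direction (0, 1/4); meets KM at Z = (1/15, 0)
Z = K + t·(M−K) with t = 1/15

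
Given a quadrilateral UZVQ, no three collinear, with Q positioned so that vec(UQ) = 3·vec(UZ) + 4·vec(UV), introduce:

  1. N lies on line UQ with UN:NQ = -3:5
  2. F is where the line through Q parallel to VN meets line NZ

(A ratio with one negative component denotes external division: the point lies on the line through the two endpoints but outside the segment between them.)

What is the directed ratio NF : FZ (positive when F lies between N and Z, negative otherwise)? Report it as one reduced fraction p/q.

Work in coordinates with U = (0, 0), Z = (1, 0), V = (0, 1), Q = (3, 4).
1. N lies on line UQ with UN:NQ = -3:5 ⇒ N = (-9/2, -6)
2. F is where the line through Q parallel to VN meets line NZ ⇒ F = (-21/23, -48/23)
F = N + t·(Z−N) with t = 15/23, so NF:FZ = t:(1−t) = 15/23:8/23

NF:FZ = 15/8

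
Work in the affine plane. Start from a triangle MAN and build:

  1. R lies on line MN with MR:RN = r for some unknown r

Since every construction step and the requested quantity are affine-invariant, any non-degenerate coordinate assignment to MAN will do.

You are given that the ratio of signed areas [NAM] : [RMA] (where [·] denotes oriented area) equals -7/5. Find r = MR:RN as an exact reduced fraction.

r = 5/2

Work in coordinates with M = (0, 0), A = (1, 0), N = (0, 1).
1. With MR:RN = r, write λ = r/(r+1) so R = M + λ·(N−M); R is affine-linear in λ
Every point depending on R is an affine combination of R and λ-independent points, so each such coordinate is linear in λ; the λ² term in each signed area is a multiple of (N−M)×(N−M) = 0, so 2·[NAM] and 2·[RMA] are each linear in λ. Evaluating at λ=0 and λ=1:
  2·[NAM] = -1,   2·[RMA] = λ
So [NAM]:[RMA] = (-1) / (λ). Setting this equal to -7/5:
  -1 = -7/5·(λ)  ⇒  λ = 5/7
Then r = λ/(1−λ) = (5/7)/(2/7) = 5/2. Check: with r = 5/2, R = (0, 5/7) and [NAM]:[RMA] = -7/5 as required.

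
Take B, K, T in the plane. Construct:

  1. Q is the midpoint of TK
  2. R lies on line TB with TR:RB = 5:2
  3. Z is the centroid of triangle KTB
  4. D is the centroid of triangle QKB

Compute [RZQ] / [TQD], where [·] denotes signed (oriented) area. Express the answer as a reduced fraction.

Assign B = (0, 0), K = (1, 0), T = (0, 1) — the answer is frame-independent, so this choice is without loss of generality.
1. Q is the midpoint of TK ⇒ Q = (1/2, 1/2)
2. R lies on line TB with TR:RB = 5:2 ⇒ R = (0, 2/7)
3. Z is the centroid of triangle KTB ⇒ Z = (1/3, 1/3)
4. D is the centroid of triangle QKB ⇒ D = (1/2, 1/6)
2·[RZQ] = 1/21, 2·[TQD] = -1/6
[RZQ]:[TQD] = 1/21:-1/6 = -2/7

[RZQ]:[TQD] = -2/7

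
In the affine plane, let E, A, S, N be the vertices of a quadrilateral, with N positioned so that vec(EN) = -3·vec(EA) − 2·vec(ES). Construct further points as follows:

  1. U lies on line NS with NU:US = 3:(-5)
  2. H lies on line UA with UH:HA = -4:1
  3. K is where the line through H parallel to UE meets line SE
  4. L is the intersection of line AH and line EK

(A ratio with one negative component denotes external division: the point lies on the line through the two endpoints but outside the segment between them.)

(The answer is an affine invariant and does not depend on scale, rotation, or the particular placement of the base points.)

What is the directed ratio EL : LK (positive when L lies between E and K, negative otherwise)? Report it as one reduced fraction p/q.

EL:LK = 45/23

Assign E = (0, 0), A = (1, 0), S = (0, 1), N = (-3, -2) — the answer is frame-independent, so this choice is without loss of generality.
1. U lies on line NS with NU:US = 3:(-5) ⇒ U = (-15/2, -13/2)
2. H lies on line UA with UH:HA = -4:1 ⇒ H = (23/6, 13/6)
3. K is where the line through H parallel to UE meets line SE ⇒ K = (0, -52/45)
4. L is the intersection of line AH and line EK ⇒ L = (0, -13/17)
L = E + t·(K−E) with t = 45/68, so EL:LK = t:(1−t) = 45/68:23/68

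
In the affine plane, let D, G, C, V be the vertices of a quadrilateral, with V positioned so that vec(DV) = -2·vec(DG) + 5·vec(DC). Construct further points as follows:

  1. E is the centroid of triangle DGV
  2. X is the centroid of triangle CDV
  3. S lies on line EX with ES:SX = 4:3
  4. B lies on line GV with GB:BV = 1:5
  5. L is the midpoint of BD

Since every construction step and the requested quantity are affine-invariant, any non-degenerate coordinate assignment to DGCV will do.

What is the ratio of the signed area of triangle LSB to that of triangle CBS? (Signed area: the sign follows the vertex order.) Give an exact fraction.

Choose coordinates D = (0, 0), G = (1, 0), C = (0, 1), V = (-2, 5).
1. E is the centroid of triangle DGV ⇒ E = (-1/3, 5/3)
2. X is the centroid of triangle CDV ⇒ X = (-2/3, 2)
3. S lies on line EX with ES:SX = 4:3 ⇒ S = (-11/21, 13/7)
4. B lies on line GV with GB:BV = 1:5 ⇒ B = (1/2, 5/6)
5. L is the midpoint of BD ⇒ L = (1/4, 5/12)
2·[LSB] = -43/63, 2·[CBS] = 43/126
[LSB]:[CBS] = -43/63:43/126 = -2

[LSB]:[CBS] = -2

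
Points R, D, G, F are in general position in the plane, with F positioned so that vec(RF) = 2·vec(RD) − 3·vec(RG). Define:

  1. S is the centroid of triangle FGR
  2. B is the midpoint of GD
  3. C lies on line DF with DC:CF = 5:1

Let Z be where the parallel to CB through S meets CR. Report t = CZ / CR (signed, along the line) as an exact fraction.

t = 19/39

Choose coordinates R = (0, 0), D = (1, 0), G = (0, 1), F = (2, -3).
1. S is the centroid of triangle FGR ⇒ S = (2/3, -2/3)
2. B is the midpoint of GD ⇒ B = (1/2, 1/2)
3. C lies on line DF with DC:CF = 5:1 ⇒ C = (11/6, -5/2)
through S parallel to CB: direction (-4/3, 3); meets CR at Z = (110/117, -50/39)
Z = C + t·(R−C) with t = 19/39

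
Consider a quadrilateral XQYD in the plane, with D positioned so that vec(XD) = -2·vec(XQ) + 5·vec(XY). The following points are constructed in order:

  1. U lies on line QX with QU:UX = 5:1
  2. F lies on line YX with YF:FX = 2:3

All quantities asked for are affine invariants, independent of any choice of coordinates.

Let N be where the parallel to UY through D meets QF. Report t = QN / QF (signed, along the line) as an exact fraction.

t = 65/27

Assign X = (0, 0), Q = (1, 0), Y = (0, 1), D = (-2, 5) — the answer is frame-independent, so this choice is without loss of generality.
1. U lies on line QX with QU:UX = 5:1 ⇒ U = (1/6, 0)
2. F lies on line YX with YF:FX = 2:3 ⇒ F = (0, 3/5)
through D parallel to UY: direction (-1/6, 1); meets QF at N = (-38/27, 13/9)
N = Q + t·(F−Q) with t = 65/27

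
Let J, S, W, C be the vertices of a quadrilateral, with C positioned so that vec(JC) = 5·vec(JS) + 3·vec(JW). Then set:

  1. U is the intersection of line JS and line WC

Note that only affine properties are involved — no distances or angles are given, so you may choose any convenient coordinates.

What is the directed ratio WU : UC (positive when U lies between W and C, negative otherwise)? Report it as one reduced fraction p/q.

Choose coordinates J = (0, 0), S = (1, 0), W = (0, 1), C = (5, 3).
1. U is the intersection of line JS and line WC ⇒ U = (-5/2, 0)
U = W + t·(C−W) with t = -1/2, so WU:UC = t:(1−t) = -1/2:3/2

WU:UC = -1/3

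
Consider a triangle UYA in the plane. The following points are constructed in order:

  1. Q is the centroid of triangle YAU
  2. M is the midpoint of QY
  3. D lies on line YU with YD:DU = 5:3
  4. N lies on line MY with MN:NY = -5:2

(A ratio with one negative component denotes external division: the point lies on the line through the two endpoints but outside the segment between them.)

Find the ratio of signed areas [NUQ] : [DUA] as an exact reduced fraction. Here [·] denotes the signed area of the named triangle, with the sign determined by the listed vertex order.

Work in coordinates with U = (0, 0), Y = (1, 0), A = (0, 1).
1. Q is the centroid of triangle YAU ⇒ Q = (1/3, 1/3)
2. M is the midpoint of QY ⇒ M = (2/3, 1/6)
3. D lies on line YU with YD:DU = 5:3 ⇒ D = (3/8, 0)
4. N lies on line MY with MN:NY = -5:2 ⇒ N = (11/9, -1/9)
2·[NUQ] = -4/9, 2·[DUA] = -3/8
[NUQ]:[DUA] = -4/9:-3/8 = 32/27

[NUQ]:[DUA] = 32/27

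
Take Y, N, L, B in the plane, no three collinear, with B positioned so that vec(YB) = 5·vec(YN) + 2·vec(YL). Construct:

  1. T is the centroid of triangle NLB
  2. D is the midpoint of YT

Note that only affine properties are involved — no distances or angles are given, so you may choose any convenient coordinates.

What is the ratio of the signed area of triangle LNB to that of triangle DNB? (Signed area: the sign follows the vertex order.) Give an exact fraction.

Assign Y = (0, 0), N = (1, 0), L = (0, 1), B = (5, 2) — the answer is frame-independent, so this choice is without loss of generality.
1. T is the centroid of triangle NLB ⇒ T = (2, 1)
2. D is the midpoint of YT ⇒ D = (1, 1/2)
2·[LNB] = 6, 2·[DNB] = 2
[LNB]:[DNB] = 6:2 = 3

[LNB]:[DNB] = 3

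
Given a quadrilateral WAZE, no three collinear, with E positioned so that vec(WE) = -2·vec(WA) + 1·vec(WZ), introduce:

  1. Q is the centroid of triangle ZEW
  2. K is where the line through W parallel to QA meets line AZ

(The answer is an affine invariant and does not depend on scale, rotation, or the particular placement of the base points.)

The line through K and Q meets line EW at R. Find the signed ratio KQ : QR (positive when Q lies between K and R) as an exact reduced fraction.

Assign W = (0, 0), A = (1, 0), Z = (0, 1), E = (-2, 1) — the answer is frame-independent, so this choice is without loss of generality.
1. Q is the centroid of triangle ZEW ⇒ Q = (-2/3, 2/3)
2. K is where the line through W parallel to QA meets line AZ ⇒ K = (5/3, -2/3)
line KQ meets EW at R = (4, -2)
Q = K + t·(R−K) with t = -1, so KQ:QR = -1:2

KQ:QR = -1/2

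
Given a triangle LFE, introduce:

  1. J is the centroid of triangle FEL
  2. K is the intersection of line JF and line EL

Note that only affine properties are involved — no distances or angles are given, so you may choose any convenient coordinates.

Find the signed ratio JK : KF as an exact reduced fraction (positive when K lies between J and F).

JK:KF = -1/3

Assign L = (0, 0), F = (1, 0), E = (0, 1) — the answer is frame-independent, so this choice is without loss of generality.
1. J is the centroid of triangle FEL ⇒ J = (1/3, 1/3)
2. K is the intersection of line JF and line EL ⇒ K = (0, 1/2)
K = J + t·(F−J) with t = -1/2, so JK:KF = t:(1−t) = -1/2:3/2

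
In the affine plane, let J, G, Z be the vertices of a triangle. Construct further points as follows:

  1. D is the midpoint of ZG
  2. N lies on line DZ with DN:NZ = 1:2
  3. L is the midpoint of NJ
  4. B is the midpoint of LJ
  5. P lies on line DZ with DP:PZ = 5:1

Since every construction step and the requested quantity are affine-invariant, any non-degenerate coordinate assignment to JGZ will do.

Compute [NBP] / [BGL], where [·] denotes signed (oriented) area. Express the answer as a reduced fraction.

Choose coordinates J = (0, 0), G = (1, 0), Z = (0, 1).
1. D is the midpoint of ZG ⇒ D = (1/2, 1/2)
2. N lies on line DZ with DN:NZ = 1:2 ⇒ N = (1/3, 2/3)
3. L is the midpoint of NJ ⇒ L = (1/6, 1/3)
4. B is the midpoint of LJ ⇒ B = (1/12, 1/6)
5. P lies on line DZ with DP:PZ = 5:1 ⇒ P = (1/12, 11/12)
2·[NBP] = -3/16, 2·[BGL] = 1/6
[NBP]:[BGL] = -3/16:1/6 = -9/8

[NBP]:[BGL] = -9/8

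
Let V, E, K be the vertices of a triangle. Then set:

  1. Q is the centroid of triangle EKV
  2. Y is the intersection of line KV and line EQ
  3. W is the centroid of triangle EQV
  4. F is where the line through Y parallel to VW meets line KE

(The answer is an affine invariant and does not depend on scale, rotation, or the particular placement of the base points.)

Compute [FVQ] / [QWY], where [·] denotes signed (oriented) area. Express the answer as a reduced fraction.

[FVQ]:[QWY] = -6/5

Assign V = (0, 0), E = (1, 0), K = (0, 1) — the answer is frame-independent, so this choice is without loss of generality.
1. Q is the centroid of triangle EKV ⇒ Q = (1/3, 1/3)
2. Y is the intersection of line KV and line EQ ⇒ Y = (0, 1/2)
3. W is the centroid of triangle EQV ⇒ W = (4/9, 1/9)
4. F is where the line through Y parallel to VW meets line KE ⇒ F = (2/5, 3/5)
2·[FVQ] = 1/15, 2·[QWY] = -1/18
[FVQ]:[QWY] = 1/15:-1/18 = -6/5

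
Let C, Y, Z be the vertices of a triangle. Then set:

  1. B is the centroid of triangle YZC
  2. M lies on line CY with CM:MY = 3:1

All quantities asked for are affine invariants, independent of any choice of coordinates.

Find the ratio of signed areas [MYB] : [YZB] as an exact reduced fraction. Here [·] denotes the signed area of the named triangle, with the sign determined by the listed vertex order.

Assign C = (0, 0), Y = (1, 0), Z = (0, 1) — the answer is frame-independent, so this choice is without loss of generality.
1. B is the centroid of triangle YZC ⇒ B = (1/3, 1/3)
2. M lies on line CY with CM:MY = 3:1 ⇒ M = (3/4, 0)
2·[MYB] = 1/12, 2·[YZB] = 1/3
[MYB]:[YZB] = 1/12:1/3 = 1/4

[MYB]:[YZB] = 1/4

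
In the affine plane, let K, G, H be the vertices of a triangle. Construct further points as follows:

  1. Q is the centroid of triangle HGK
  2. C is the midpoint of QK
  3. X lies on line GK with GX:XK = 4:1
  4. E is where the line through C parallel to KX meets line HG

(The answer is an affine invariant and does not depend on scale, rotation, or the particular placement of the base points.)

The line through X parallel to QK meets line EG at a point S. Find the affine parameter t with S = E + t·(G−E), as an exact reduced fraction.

Assign K = (0, 0), G = (1, 0), H = (0, 1) — the answer is frame-independent, so this choice is without loss of generality.
1. Q is the centroid of triangle HGK ⇒ Q = (1/3, 1/3)
2. C is the midpoint of QK ⇒ C = (1/6, 1/6)
3. X lies on line GK with GX:XK = 4:1 ⇒ X = (1/5, 0)
4. E is where the line through C parallel to KX meets line HG ⇒ E = (5/6, 1/6)
through X parallel to QK: direction (-1/3, -1/3); meets EG at S = (3/5, 2/5)
S = E + t·(G−E) with t = -7/5

t = -7/5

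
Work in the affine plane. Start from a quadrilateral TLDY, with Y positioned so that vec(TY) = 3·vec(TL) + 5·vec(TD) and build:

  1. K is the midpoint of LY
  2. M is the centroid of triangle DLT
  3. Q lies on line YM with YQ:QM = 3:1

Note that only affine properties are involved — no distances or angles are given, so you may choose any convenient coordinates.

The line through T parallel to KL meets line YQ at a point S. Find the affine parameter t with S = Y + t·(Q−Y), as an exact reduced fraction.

t = 5/3

Work in coordinates with T = (0, 0), L = (1, 0), D = (0, 1), Y = (3, 5).
1. K is the midpoint of LY ⇒ K = (2, 5/2)
2. M is the centroid of triangle DLT ⇒ M = (1/3, 1/3)
3. Q lies on line YM with YQ:QM = 3:1 ⇒ Q = (1, 3/2)
through T parallel to KL: direction (-1, -5/2); meets YQ at S = (-1/3, -5/6)
S = Y + t·(Q−Y) with t = 5/3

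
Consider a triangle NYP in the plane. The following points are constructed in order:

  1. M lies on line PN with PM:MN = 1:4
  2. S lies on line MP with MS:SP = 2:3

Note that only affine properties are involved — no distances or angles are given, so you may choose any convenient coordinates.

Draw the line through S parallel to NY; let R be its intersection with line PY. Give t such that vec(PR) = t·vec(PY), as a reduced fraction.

t = 3/25

Work in coordinates with N = (0, 0), Y = (1, 0), P = (0, 1).
1. M lies on line PN with PM:MN = 1:4 ⇒ M = (0, 4/5)
2. S lies on line MP with MS:SP = 2:3 ⇒ S = (0, 22/25)
through S parallel to NY: direction (1, 0); meets PY at R = (3/25, 22/25)
R = P + t·(Y−P) with t = 3/25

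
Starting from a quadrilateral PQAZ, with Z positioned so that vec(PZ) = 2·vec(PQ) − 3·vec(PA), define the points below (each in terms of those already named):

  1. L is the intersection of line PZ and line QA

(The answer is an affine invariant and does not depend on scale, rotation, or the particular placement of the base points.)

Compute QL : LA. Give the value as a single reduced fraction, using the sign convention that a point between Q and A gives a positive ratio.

QL:LA = -3/2

Work in coordinates with P = (0, 0), Q = (1, 0), A = (0, 1), Z = (2, -3).
1. L is the intersection of line PZ and line QA ⇒ L = (-2, 3)
L = Q + t·(A−Q) with t = 3, so QL:LA = t:(1−t) = 3:-2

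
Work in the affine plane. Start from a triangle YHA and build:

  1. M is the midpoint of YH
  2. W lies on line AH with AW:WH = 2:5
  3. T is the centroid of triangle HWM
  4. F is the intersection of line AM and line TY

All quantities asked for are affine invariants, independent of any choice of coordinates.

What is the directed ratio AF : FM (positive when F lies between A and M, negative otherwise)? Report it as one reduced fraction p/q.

AF:FM = 5

Choose coordinates Y = (0, 0), H = (1, 0), A = (0, 1).
1. M is the midpoint of YH ⇒ M = (1/2, 0)
2. W lies on line AH with AW:WH = 2:5 ⇒ W = (2/7, 5/7)
3. T is the centroid of triangle HWM ⇒ T = (25/42, 5/21)
4. F is the intersection of line AM and line TY ⇒ F = (5/12, 1/6)
F = A + t·(M−A) with t = 5/6, so AF:FM = t:(1−t) = 5/6:1/6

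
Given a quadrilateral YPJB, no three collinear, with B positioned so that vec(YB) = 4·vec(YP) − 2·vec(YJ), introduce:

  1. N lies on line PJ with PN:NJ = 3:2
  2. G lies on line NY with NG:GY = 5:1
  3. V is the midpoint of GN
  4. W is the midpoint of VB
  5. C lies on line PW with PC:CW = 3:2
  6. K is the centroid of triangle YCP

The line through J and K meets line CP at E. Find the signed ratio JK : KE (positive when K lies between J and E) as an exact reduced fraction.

Assign Y = (0, 0), P = (1, 0), J = (0, 1), B = (4, -2) — the answer is frame-independent, so this choice is without loss of generality.
1. N lies on line PJ with PN:NJ = 3:2 ⇒ N = (2/5, 3/5)
2. G lies on line NY with NG:GY = 5:1 ⇒ G = (1/15, 1/10)
3. V is the midpoint of GN ⇒ V = (7/30, 7/20)
4. W is the midpoint of VB ⇒ W = (127/60, -33/40)
5. C lies on line PW with PC:CW = 3:2 ⇒ C = (167/100, -99/200)
6. K is the centroid of triangle YCP ⇒ K = (89/100, -33/200)
line JK meets CP at E = (623/1360, 1089/2720)
K = J + t·(E−J) with t = 68/35, so JK:KE = 68/35:-33/35

JK:KE = -68/33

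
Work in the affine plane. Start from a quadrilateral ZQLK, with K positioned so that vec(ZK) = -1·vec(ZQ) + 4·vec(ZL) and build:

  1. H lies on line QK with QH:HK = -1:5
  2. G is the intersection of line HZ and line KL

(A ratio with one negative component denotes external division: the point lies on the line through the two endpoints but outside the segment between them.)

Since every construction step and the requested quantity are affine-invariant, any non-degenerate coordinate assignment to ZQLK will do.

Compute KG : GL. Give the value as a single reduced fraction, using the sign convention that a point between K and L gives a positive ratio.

KG:GL = -10/3

Work in coordinates with Z = (0, 0), Q = (1, 0), L = (0, 1), K = (-1, 4).
1. H lies on line QK with QH:HK = -1:5 ⇒ H = (3/2, -1)
2. G is the intersection of line HZ and line KL ⇒ G = (3/7, -2/7)
G = K + t·(L−K) with t = 10/7, so KG:GL = t:(1−t) = 10/7:-3/7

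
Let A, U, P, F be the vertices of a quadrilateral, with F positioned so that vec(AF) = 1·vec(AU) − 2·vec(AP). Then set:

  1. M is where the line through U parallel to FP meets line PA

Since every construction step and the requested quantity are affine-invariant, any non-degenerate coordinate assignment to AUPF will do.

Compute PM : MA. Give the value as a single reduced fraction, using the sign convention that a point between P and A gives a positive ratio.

Work in coordinates with A = (0, 0), U = (1, 0), P = (0, 1), F = (1, -2).
1. M is where the line through U parallel to FP meets line PA ⇒ M = (0, 3)
M = P + t·(A−P) with t = -2, so PM:MA = t:(1−t) = -2:3

PM:MA = -2/3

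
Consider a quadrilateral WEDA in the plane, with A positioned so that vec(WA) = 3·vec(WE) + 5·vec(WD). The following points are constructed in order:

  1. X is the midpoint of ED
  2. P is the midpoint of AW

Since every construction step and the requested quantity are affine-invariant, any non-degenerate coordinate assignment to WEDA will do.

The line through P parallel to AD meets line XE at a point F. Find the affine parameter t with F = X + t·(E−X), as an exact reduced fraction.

Work in coordinates with W = (0, 0), E = (1, 0), D = (0, 1), A = (3, 5).
1. X is the midpoint of ED ⇒ X = (1/2, 1/2)
2. P is the midpoint of AW ⇒ P = (3/2, 5/2)
through P parallel to AD: direction (-3, -4); meets XE at F = (3/14, 11/14)
F = X + t·(E−X) with t = -4/7

t = -4/7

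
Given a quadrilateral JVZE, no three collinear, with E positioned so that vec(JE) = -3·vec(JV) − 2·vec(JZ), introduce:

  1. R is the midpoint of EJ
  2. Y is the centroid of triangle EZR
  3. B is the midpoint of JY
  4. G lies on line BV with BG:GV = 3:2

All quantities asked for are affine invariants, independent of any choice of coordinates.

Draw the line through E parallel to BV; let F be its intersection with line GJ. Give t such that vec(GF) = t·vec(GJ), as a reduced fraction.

Assign J = (0, 0), V = (1, 0), Z = (0, 1), E = (-3, -2) — the answer is frame-independent, so this choice is without loss of generality.
1. R is the midpoint of EJ ⇒ R = (-3/2, -1)
2. Y is the centroid of triangle EZR ⇒ Y = (-3/2, -2/3)
3. B is the midpoint of JY ⇒ B = (-3/4, -1/3)
4. G lies on line BV with BG:GV = 3:2 ⇒ G = (3/10, -2/15)
through E parallel to BV: direction (7/4, 1/3); meets GJ at F = (9/4, -1)
F = G + t·(J−G) with t = -13/2

t = -13/2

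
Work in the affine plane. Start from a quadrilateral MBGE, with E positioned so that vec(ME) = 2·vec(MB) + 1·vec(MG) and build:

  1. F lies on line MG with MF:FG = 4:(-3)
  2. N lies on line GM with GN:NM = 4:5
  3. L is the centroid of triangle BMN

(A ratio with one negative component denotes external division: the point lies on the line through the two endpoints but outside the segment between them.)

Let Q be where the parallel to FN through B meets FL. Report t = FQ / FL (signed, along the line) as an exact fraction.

Work in coordinates with M = (0, 0), B = (1, 0), G = (0, 1), E = (2, 1).
1. F lies on line MG with MF:FG = 4:(-3) ⇒ F = (0, 4)
2. N lies on line GM with GN:NM = 4:5 ⇒ N = (0, 5/9)
3. L is the centroid of triangle BMN ⇒ L = (1/3, 5/27)
through B parallel to FN: direction (0, -31/9); meets FL at Q = (1, -67/9)
Q = F + t·(L−F) with t = 3

t = 3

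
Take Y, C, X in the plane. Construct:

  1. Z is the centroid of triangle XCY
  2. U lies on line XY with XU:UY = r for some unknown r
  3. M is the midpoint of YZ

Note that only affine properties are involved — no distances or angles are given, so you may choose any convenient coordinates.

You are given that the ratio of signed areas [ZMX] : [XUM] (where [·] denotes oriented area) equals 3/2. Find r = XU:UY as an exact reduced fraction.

Assign Y = (0, 0), C = (1, 0), X = (0, 1) — the answer is frame-independent, so this choice is without loss of generality.
1. Z is the centroid of triangle XCY ⇒ Z = (1/3, 1/3)
2. With XU:UY = r, write λ = r/(r+1) so U = X + λ·(Y−X); U is affine-linear in λ
3. M is the midpoint of YZ ⇒ M = (1/6, 1/6)
Every point depending on U is an affine combination of U and λ-independent points, so each such coordinate is linear in λ; the λ² term in each signed area is a multiple of (Y−X)×(Y−X) = 0, so 2·[ZMX] and 2·[XUM] are each linear in λ. Evaluating at λ=0 and λ=1:
  2·[ZMX] = -1/6,   2·[XUM] = 1/6·λ
So [ZMX]:[XUM] = (-1/6) / (1/6·λ). Setting this equal to 3/2:
  -1/6 = 3/2·(1/6·λ)  ⇒  λ = -2/3
Then r = λ/(1−λ) = (-2/3)/(5/3) = -2/5. Check: with r = -2/5, U = (0, 5/3) and [ZMX]:[XUM] = 3/2 as required.

r = -2/5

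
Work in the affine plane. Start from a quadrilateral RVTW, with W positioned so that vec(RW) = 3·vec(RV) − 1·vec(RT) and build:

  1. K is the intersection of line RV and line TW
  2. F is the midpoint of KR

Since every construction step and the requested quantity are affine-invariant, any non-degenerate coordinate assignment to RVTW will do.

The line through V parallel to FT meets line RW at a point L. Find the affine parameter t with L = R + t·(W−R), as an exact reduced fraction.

t = 4/9

Choose coordinates R = (0, 0), V = (1, 0), T = (0, 1), W = (3, -1).
1. K is the intersection of line RV and line TW ⇒ K = (3/2, 0)
2. F is the midpoint of KR ⇒ F = (3/4, 0)
through V parallel to FT: direction (-3/4, 1); meets RW at L = (4/3, -4/9)
L = R + t·(W−R) with t = 4/9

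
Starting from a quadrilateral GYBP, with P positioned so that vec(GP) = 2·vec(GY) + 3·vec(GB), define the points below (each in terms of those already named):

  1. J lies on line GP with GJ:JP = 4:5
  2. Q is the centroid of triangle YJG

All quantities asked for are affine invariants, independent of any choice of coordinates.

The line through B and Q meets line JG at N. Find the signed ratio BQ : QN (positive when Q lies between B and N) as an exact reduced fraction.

BQ:QN = -3

Assign G = (0, 0), Y = (1, 0), B = (0, 1), P = (2, 3) — the answer is frame-independent, so this choice is without loss of generality.
1. J lies on line GP with GJ:JP = 4:5 ⇒ J = (8/9, 4/3)
2. Q is the centroid of triangle YJG ⇒ Q = (17/27, 4/9)
line BQ meets JG at N = (34/81, 17/27)
Q = B + t·(N−B) with t = 3/2, so BQ:QN = 3/2:-1/2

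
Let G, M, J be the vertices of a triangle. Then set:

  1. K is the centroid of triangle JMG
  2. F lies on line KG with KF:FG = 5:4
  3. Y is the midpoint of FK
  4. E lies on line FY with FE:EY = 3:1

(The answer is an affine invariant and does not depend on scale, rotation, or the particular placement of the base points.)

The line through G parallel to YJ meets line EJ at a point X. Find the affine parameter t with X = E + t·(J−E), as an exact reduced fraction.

Work in coordinates with G = (0, 0), M = (1, 0), J = (0, 1).
1. K is the centroid of triangle JMG ⇒ K = (1/3, 1/3)
2. F lies on line KG with KF:FG = 5:4 ⇒ F = (4/27, 4/27)
3. Y is the midpoint of FK ⇒ Y = (13/54, 13/54)
4. E lies on line FY with FE:EY = 3:1 ⇒ E = (47/216, 47/216)
through G parallel to YJ: direction (-13/54, 41/54); meets EJ at X = (611/270, -1927/270)
X = E + t·(J−E) with t = -47/5

t = -47/5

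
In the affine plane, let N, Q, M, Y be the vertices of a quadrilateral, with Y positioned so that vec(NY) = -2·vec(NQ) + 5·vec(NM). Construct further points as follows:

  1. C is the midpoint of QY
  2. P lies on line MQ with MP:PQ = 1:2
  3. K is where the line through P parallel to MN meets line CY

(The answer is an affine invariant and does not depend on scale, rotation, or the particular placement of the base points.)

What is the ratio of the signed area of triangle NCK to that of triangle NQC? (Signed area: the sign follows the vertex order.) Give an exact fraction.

Work in coordinates with N = (0, 0), Q = (1, 0), M = (0, 1), Y = (-2, 5).
1. C is the midpoint of QY ⇒ C = (-1/2, 5/2)
2. P lies on line MQ with MP:PQ = 1:2 ⇒ P = (1/3, 2/3)
3. K is where the line through P parallel to MN meets line CY ⇒ K = (1/3, 10/9)
2·[NCK] = -25/18, 2·[NQC] = 5/2
[NCK]:[NQC] = -25/18:5/2 = -5/9

[NCK]:[NQC] = -5/9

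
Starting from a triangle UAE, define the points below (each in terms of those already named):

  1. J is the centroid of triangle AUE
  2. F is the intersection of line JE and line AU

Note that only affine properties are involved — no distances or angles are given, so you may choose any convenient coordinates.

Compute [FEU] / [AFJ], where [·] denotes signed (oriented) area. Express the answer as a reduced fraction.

[FEU]:[AFJ] = -3

Work in coordinates with U = (0, 0), A = (1, 0), E = (0, 1).
1. J is the centroid of triangle AUE ⇒ J = (1/3, 1/3)
2. F is the intersection of line JE and line AU ⇒ F = (1/2, 0)
2·[FEU] = 1/2, 2·[AFJ] = -1/6
[FEU]:[AFJ] = 1/2:-1/6 = -3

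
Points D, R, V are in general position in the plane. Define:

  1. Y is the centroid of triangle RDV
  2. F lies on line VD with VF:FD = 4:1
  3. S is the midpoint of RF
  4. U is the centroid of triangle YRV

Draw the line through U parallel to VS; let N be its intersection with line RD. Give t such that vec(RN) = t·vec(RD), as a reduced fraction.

Choose coordinates D = (0, 0), R = (1, 0), V = (0, 1).
1. Y is the centroid of triangle RDV ⇒ Y = (1/3, 1/3)
2. F lies on line VD with VF:FD = 4:1 ⇒ F = (0, 1/5)
3. S is the midpoint of RF ⇒ S = (1/2, 1/10)
4. U is the centroid of triangle YRV ⇒ U = (4/9, 4/9)
through U parallel to VS: direction (1/2, -9/10); meets RD at N = (56/81, 0)
N = R + t·(D−R) with t = 25/81

t = 25/81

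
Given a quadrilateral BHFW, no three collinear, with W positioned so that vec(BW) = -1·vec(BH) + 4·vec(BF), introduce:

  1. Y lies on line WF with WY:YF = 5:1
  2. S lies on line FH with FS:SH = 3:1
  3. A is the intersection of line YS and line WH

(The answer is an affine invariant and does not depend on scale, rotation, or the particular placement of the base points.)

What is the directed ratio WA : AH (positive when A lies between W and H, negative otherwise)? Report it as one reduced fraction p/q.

Set B = (0, 0), H = (1, 0), F = (0, 1), W = (-1, 4); any affine frame gives the same invariant.
1. Y lies on line WF with WY:YF = 5:1 ⇒ Y = (-1/6, 3/2)
2. S lies on line FH with FS:SH = 3:1 ⇒ S = (3/4, 1/4)
3. A is the intersection of line YS and line WH ⇒ A = (8/7, -2/7)
A = W + t·(H−W) with t = 15/14, so WA:AH = t:(1−t) = 15/14:-1/14

WA:AH = -15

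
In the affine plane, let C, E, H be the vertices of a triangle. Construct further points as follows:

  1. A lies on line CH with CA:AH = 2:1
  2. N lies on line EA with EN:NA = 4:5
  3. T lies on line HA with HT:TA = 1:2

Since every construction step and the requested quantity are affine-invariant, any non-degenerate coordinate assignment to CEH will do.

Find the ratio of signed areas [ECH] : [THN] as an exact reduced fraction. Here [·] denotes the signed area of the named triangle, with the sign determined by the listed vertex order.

[ECH]:[THN] = 81/5

Work in coordinates with C = (0, 0), E = (1, 0), H = (0, 1).
1. A lies on line CH with CA:AH = 2:1 ⇒ A = (0, 2/3)
2. N lies on line EA with EN:NA = 4:5 ⇒ N = (5/9, 8/27)
3. T lies on line HA with HT:TA = 1:2 ⇒ T = (0, 8/9)
2·[ECH] = -1, 2·[THN] = -5/81
[ECH]:[THN] = -1:-5/81 = 81/5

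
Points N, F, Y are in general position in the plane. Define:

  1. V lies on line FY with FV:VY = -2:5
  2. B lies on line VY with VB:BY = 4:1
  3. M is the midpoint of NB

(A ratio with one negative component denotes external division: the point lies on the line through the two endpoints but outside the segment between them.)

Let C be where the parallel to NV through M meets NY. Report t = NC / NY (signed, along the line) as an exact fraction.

Work in coordinates with N = (0, 0), F = (1, 0), Y = (0, 1).
1. V lies on line FY with FV:VY = -2:5 ⇒ V = (5/3, -2/3)
2. B lies on line VY with VB:BY = 4:1 ⇒ B = (1/3, 2/3)
3. M is the midpoint of NB ⇒ M = (1/6, 1/3)
through M parallel to NV: direction (5/3, -2/3); meets NY at C = (0, 2/5)
C = N + t·(Y−N) with t = 2/5

t = 2/5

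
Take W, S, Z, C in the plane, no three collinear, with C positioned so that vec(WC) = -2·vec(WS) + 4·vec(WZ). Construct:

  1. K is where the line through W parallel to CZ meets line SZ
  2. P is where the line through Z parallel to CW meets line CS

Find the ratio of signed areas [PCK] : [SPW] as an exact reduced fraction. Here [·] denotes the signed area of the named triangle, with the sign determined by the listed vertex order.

Choose coordinates W = (0, 0), S = (1, 0), Z = (0, 1), C = (-2, 4).
1. K is where the line through W parallel to CZ meets line SZ ⇒ K = (-2, 3)
2. P is where the line through Z parallel to CW meets line CS ⇒ P = (-1/2, 2)
2·[PCK] = 3/2, 2·[SPW] = 2
[PCK]:[SPW] = 3/2:2 = 3/4

[PCK]:[SPW] = 3/4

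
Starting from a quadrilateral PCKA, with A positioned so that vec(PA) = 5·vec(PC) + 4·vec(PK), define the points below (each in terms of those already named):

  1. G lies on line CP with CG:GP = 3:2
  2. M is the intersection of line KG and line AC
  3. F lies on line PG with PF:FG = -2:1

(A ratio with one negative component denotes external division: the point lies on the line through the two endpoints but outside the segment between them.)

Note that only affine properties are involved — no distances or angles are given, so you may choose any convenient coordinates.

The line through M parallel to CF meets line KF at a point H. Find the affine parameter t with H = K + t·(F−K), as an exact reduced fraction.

Set P = (0, 0), C = (1, 0), K = (0, 1), A = (5, 4); any affine frame gives the same invariant.
1. G lies on line CP with CG:GP = 3:2 ⇒ G = (2/5, 0)
2. M is the intersection of line KG and line AC ⇒ M = (4/7, -3/7)
3. F lies on line PG with PF:FG = -2:1 ⇒ F = (4/5, 0)
through M parallel to CF: direction (-1/5, 0); meets KF at H = (8/7, -3/7)
H = K + t·(F−K) with t = 10/7

t = 10/7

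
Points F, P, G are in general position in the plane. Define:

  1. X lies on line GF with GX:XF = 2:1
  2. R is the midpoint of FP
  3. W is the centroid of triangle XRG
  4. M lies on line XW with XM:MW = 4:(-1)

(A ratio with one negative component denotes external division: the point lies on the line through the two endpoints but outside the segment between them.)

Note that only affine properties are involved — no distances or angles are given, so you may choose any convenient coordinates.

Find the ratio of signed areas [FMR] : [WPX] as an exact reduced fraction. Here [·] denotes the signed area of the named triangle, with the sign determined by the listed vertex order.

[FMR]:[WPX] = 13/9

Work in coordinates with F = (0, 0), P = (1, 0), G = (0, 1).
1. X lies on line GF with GX:XF = 2:1 ⇒ X = (0, 1/3)
2. R is the midpoint of FP ⇒ R = (1/2, 0)
3. W is the centroid of triangle XRG ⇒ W = (1/6, 4/9)
4. M lies on line XW with XM:MW = 4:(-1) ⇒ M = (2/9, 13/27)
2·[FMR] = -13/54, 2·[WPX] = -1/6
[FMR]:[WPX] = -13/54:-1/6 = 13/9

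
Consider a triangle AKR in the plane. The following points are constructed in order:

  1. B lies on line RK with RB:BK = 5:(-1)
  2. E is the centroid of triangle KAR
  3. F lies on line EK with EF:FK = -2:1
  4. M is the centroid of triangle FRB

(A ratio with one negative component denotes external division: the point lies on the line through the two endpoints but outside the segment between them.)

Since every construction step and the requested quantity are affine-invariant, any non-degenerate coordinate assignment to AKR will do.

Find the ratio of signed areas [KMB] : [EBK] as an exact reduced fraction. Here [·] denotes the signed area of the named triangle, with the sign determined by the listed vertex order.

Work in coordinates with A = (0, 0), K = (1, 0), R = (0, 1).
1. B lies on line RK with RB:BK = 5:(-1) ⇒ B = (5/4, -1/4)
2. E is the centroid of triangle KAR ⇒ E = (1/3, 1/3)
3. F lies on line EK with EF:FK = -2:1 ⇒ F = (5/3, -1/3)
4. M is the centroid of triangle FRB ⇒ M = (35/36, 5/36)
2·[KMB] = -1/36, 2·[EBK] = 1/12
[KMB]:[EBK] = -1/36:1/12 = -1/3

[KMB]:[EBK] = -1/3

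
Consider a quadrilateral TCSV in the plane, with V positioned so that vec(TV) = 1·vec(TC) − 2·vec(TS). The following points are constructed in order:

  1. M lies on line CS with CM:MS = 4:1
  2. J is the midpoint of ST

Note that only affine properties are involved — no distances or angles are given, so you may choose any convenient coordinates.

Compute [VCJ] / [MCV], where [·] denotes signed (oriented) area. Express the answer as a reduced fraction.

Work in coordinates with T = (0, 0), C = (1, 0), S = (0, 1), V = (1, -2).
1. M lies on line CS with CM:MS = 4:1 ⇒ M = (1/5, 4/5)
2. J is the midpoint of ST ⇒ J = (0, 1/2)
2·[VCJ] = 2, 2·[MCV] = -8/5
[VCJ]:[MCV] = 2:-8/5 = -5/4

[VCJ]:[MCV] = -5/4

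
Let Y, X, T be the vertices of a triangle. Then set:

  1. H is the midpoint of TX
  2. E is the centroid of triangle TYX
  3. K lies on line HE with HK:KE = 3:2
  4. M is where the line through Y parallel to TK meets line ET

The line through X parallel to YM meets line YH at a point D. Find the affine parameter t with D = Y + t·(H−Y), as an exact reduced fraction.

t = 6/5

Choose coordinates Y = (0, 0), X = (1, 0), T = (0, 1).
1. H is the midpoint of TX ⇒ H = (1/2, 1/2)
2. E is the centroid of triangle TYX ⇒ E = (1/3, 1/3)
3. K lies on line HE with HK:KE = 3:2 ⇒ K = (2/5, 2/5)
4. M is where the line through Y parallel to TK meets line ET ⇒ M = (2, -3)
through X parallel to YM: direction (2, -3); meets YH at D = (3/5, 3/5)
D = Y + t·(H−Y) with t = 6/5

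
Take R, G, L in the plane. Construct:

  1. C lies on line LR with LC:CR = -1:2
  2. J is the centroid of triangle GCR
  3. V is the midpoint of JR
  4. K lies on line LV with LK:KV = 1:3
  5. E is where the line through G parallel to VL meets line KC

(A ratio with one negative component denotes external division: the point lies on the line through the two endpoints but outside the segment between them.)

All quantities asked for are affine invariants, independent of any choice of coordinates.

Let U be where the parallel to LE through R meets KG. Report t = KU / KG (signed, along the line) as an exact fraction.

t = -1/15

Work in coordinates with R = (0, 0), G = (1, 0), L = (0, 1).
1. C lies on line LR with LC:CR = -1:2 ⇒ C = (0, 2)
2. J is the centroid of triangle GCR ⇒ J = (1/3, 2/3)
3. V is the midpoint of JR ⇒ V = (1/6, 1/3)
4. K lies on line LV with LK:KV = 1:3 ⇒ K = (1/24, 5/6)
5. E is where the line through G parallel to VL meets line KC ⇒ E = (-1/12, 13/3)
through R parallel to LE: direction (-1/12, 10/3); meets KG at U = (-1/45, 8/9)
U = K + t·(G−K) with t = -1/15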